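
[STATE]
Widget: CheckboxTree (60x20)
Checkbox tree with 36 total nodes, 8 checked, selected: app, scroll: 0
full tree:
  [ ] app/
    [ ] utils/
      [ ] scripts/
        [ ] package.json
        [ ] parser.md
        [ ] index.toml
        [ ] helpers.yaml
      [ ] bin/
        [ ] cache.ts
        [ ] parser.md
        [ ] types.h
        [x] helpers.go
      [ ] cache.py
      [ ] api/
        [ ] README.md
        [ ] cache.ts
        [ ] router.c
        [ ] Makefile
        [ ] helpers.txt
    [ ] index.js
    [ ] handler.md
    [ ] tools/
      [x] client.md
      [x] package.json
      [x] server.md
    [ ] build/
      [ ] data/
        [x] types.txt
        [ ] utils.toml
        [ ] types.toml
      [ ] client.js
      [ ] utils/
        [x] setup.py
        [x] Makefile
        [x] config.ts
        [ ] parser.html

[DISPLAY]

>[-] app/                                                   
   [-] utils/                                               
     [ ] scripts/                                           
       [ ] package.json                                     
       [ ] parser.md                                        
       [ ] index.toml                                       
       [ ] helpers.yaml                                     
     [-] bin/                                               
       [ ] cache.ts                                         
       [ ] parser.md                                        
       [ ] types.h                                          
       [x] helpers.go                                       
     [ ] cache.py                                           
     [ ] api/                                               
       [ ] README.md                                        
       [ ] cache.ts                                         
       [ ] router.c                                         
       [ ] Makefile                                         
       [ ] helpers.txt                                      
   [ ] index.js                                             


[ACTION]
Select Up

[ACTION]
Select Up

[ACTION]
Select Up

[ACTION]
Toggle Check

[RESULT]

>[x] app/                                                   
   [x] utils/                                               
     [x] scripts/                                           
       [x] package.json                                     
       [x] parser.md                                        
       [x] index.toml                                       
       [x] helpers.yaml                                     
     [x] bin/                                               
       [x] cache.ts                                         
       [x] parser.md                                        
       [x] types.h                                          
       [x] helpers.go                                       
     [x] cache.py                                           
     [x] api/                                               
       [x] README.md                                        
       [x] cache.ts                                         
       [x] router.c                                         
       [x] Makefile                                         
       [x] helpers.txt                                      
   [x] index.js                                             


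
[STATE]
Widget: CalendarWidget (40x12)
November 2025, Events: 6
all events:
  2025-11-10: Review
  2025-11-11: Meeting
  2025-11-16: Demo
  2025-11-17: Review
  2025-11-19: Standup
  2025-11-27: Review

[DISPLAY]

             November 2025              
Mo Tu We Th Fr Sa Su                    
                1  2                    
 3  4  5  6  7  8  9                    
10* 11* 12 13 14 15 16*                 
17* 18 19* 20 21 22 23                  
24 25 26 27* 28 29 30                   
                                        
                                        
                                        
                                        
                                        


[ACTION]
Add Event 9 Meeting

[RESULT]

             November 2025              
Mo Tu We Th Fr Sa Su                    
                1  2                    
 3  4  5  6  7  8  9*                   
10* 11* 12 13 14 15 16*                 
17* 18 19* 20 21 22 23                  
24 25 26 27* 28 29 30                   
                                        
                                        
                                        
                                        
                                        


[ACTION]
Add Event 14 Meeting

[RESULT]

             November 2025              
Mo Tu We Th Fr Sa Su                    
                1  2                    
 3  4  5  6  7  8  9*                   
10* 11* 12 13 14* 15 16*                
17* 18 19* 20 21 22 23                  
24 25 26 27* 28 29 30                   
                                        
                                        
                                        
                                        
                                        


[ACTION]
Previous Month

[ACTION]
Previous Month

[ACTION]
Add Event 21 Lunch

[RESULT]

             September 2025             
Mo Tu We Th Fr Sa Su                    
 1  2  3  4  5  6  7                    
 8  9 10 11 12 13 14                    
15 16 17 18 19 20 21*                   
22 23 24 25 26 27 28                    
29 30                                   
                                        
                                        
                                        
                                        
                                        


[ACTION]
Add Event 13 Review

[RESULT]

             September 2025             
Mo Tu We Th Fr Sa Su                    
 1  2  3  4  5  6  7                    
 8  9 10 11 12 13* 14                   
15 16 17 18 19 20 21*                   
22 23 24 25 26 27 28                    
29 30                                   
                                        
                                        
                                        
                                        
                                        


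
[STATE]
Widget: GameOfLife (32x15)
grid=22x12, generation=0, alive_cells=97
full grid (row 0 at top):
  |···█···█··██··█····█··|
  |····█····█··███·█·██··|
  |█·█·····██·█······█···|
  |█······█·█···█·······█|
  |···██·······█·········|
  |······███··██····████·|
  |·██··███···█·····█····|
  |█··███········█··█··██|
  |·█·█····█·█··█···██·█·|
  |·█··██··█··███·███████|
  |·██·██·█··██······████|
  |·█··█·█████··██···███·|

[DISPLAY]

Gen: 0                          
···█···█··██··█····█··          
····█····█··███·█·██··          
█·█·····██·█······█···          
█······█·█···█·······█          
···██·······█·········          
······███··██····████·          
·██··███···█·····█····          
█··███········█··█··██          
·█·█····█·█··█···██·█·          
·█··██··█··███·███████          
·██·██·█··██······████          
·█··█·█████··██···███·          
                                
                                


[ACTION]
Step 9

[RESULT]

Gen: 9                          
······················          
········█····██·······          
·······█·█······██····          
······█··█······██····          
·█···█···█··█···█·█···          
█·█···██····██········          
█·█····█···█·█········          
·█·········██·········          
··········█·██········          
··········██··███·····          
·············█████·█··          
···········███····█···          
                                
                                


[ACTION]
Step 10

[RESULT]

Gen: 19                         
·······██·····██·██···          
·······█······██·██···          
······················          
······················          
·█·······█············          
█·█·······█···········          
█·█······█····█·······          
·█··········██········          
············███··██···          
···············███····          
·············████·····          
··············██······          
                                
                                


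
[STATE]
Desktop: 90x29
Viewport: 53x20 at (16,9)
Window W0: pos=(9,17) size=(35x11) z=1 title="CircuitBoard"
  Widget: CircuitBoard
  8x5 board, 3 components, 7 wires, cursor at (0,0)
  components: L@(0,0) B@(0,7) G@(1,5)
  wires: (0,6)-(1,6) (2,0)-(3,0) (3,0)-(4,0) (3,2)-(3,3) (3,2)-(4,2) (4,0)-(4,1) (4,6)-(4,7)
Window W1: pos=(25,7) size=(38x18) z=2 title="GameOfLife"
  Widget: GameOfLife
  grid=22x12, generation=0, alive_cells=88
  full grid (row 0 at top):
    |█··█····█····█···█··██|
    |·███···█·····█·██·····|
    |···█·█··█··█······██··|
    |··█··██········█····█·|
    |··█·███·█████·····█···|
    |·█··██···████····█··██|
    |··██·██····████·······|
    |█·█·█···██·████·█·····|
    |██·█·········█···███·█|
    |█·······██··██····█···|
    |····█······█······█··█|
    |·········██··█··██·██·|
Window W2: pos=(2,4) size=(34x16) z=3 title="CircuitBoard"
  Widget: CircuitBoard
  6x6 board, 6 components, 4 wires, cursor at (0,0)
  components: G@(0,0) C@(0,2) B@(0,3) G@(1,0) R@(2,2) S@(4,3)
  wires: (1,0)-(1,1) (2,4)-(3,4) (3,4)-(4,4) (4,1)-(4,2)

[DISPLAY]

                   ┃──────────────────────────┨      
                   ┃                          ┃      
                   ┃···█···█··██              ┃      
       ·           ┃···█·██·····              ┃      
       │           ┃·█······██··              ┃      
       ·           ┃·····█····█·              ┃      
       │           ┃███·····█···              ┃      
   S   ·           ┃███····█··██              ┃      
                   ┃·████·······              ┃      
                   ┃·████·█·····              ┃      
━━━━━━━━━━━━━━━━━━━┛···█···███·█              ┃      
 2 3 4 5 ┃█·······██··██····█···              ┃      
         ┃····█······█······█··█              ┃      
         ┃·········██··█··██·██·              ┃      
         ┃                                    ┃      
         ┗━━━━━━━━━━━━━━━━━━━━━━━━━━━━━━━━━━━━┛      
                           ┃                         
                           ┃                         
━━━━━━━━━━━━━━━━━━━━━━━━━━━┛                         
                                                     


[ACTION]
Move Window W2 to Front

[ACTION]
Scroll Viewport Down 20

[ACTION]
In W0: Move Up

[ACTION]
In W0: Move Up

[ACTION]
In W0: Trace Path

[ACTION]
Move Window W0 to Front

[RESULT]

                   ┃──────────────────────────┨      
                   ┃                          ┃      
                   ┃···█···█··██              ┃      
       ·           ┃···█·██·····              ┃      
       │           ┃·█······██··              ┃      
       ·           ┃·····█····█·              ┃      
       │           ┃███·····█···              ┃      
   S   ·           ┃███····█··██              ┃      
━━━━━━━━━━━━━━━━━━━━━━━━━━━┓····              ┃      
itBoard                    ┃····              ┃      
───────────────────────────┨██·█              ┃      
 2 3 4 5 6 7               ┃█···              ┃      
                      ·   B┃█··█              ┃      
                      │    ┃·██·              ┃      
                  G   ·    ┃                  ┃      
                           ┃━━━━━━━━━━━━━━━━━━┛      
                           ┃                         
                           ┃                         
━━━━━━━━━━━━━━━━━━━━━━━━━━━┛                         
                                                     


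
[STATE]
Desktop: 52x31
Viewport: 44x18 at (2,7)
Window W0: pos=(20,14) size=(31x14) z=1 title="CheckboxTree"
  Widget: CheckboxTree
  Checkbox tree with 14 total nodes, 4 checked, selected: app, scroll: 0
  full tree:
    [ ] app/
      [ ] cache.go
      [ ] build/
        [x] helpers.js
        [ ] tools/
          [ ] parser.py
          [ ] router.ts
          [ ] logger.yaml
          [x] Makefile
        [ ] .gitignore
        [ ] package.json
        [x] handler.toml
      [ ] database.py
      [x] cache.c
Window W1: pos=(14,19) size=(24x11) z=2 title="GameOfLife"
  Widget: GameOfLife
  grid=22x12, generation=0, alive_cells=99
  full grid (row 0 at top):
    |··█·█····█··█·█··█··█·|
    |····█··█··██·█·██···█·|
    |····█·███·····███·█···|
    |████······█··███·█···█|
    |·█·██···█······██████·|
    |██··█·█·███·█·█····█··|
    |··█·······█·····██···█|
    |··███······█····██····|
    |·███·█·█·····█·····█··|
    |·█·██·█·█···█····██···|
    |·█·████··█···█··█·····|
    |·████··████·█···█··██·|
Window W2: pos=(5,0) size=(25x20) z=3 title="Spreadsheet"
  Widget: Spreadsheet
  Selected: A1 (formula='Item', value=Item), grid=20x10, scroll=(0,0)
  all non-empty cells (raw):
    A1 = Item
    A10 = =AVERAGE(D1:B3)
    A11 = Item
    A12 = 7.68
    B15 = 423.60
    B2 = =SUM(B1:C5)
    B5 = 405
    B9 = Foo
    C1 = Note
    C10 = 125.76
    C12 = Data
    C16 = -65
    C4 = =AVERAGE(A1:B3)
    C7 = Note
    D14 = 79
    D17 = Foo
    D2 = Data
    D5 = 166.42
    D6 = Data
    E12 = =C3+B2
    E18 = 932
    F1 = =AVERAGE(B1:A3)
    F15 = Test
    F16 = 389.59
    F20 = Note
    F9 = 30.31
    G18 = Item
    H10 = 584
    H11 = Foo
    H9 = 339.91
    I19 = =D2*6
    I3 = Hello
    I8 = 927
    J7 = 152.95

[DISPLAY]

   ┃  2        0#CIRC!     ┃                
   ┃  3        0       0   ┃                
   ┃  4        0       0#CI┃                
   ┃  5        0     405   ┃                
   ┃  6        0       0   ┃                
   ┃  7        0       0Not┃                
   ┃  8        0       0   ┃                
   ┃  9        0Foo        ┃━━━━━━━━━━━━━━━━
   ┃ 10 #CIRC!         0  1┃Tree            
   ┃ 11 Item           0   ┃────────────────
   ┃ 12     7.68       0Dat┃                
   ┃ 13        0       0   ┃che.go          
   ┗━━━━━━━━━━━━━━━━━━━━━━━┛━━━━━━━┓        
            ┃ GameOfLife           ┃js      
            ┠──────────────────────┨        
            ┃Gen: 0                ┃.py     
            ┃████······█··███·█···█┃.ts     
            ┃·█·██···█······██████·┃.yaml   


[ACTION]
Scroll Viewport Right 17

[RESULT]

2        0#CIRC!     ┃                      
3        0       0   ┃                      
4        0       0#CI┃                      
5        0     405   ┃                      
6        0       0   ┃                      
7        0       0Not┃                      
8        0       0   ┃                      
9        0Foo        ┃━━━━━━━━━━━━━━━━━━━━┓ 
0 #CIRC!         0  1┃Tree                ┃ 
1 Item           0   ┃────────────────────┨ 
2     7.68       0Dat┃                    ┃ 
3        0       0   ┃che.go              ┃ 
━━━━━━━━━━━━━━━━━━━━━┛━━━━━━━┓            ┃ 
      ┃ GameOfLife           ┃js          ┃ 
      ┠──────────────────────┨            ┃ 
      ┃Gen: 0                ┃.py         ┃ 
      ┃████······█··███·█···█┃.ts         ┃ 
      ┃·█·██···█······██████·┃.yaml       ┃ 


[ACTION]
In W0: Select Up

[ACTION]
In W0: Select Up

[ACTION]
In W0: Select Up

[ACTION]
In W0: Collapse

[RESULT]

2        0#CIRC!     ┃                      
3        0       0   ┃                      
4        0       0#CI┃                      
5        0     405   ┃                      
6        0       0   ┃                      
7        0       0Not┃                      
8        0       0   ┃                      
9        0Foo        ┃━━━━━━━━━━━━━━━━━━━━┓ 
0 #CIRC!         0  1┃Tree                ┃ 
1 Item           0   ┃────────────────────┨ 
2     7.68       0Dat┃                    ┃ 
3        0       0   ┃                    ┃ 
━━━━━━━━━━━━━━━━━━━━━┛━━━━━━━┓            ┃ 
      ┃ GameOfLife           ┃            ┃ 
      ┠──────────────────────┨            ┃ 
      ┃Gen: 0                ┃            ┃ 
      ┃████······█··███·█···█┃            ┃ 
      ┃·█·██···█······██████·┃            ┃ 


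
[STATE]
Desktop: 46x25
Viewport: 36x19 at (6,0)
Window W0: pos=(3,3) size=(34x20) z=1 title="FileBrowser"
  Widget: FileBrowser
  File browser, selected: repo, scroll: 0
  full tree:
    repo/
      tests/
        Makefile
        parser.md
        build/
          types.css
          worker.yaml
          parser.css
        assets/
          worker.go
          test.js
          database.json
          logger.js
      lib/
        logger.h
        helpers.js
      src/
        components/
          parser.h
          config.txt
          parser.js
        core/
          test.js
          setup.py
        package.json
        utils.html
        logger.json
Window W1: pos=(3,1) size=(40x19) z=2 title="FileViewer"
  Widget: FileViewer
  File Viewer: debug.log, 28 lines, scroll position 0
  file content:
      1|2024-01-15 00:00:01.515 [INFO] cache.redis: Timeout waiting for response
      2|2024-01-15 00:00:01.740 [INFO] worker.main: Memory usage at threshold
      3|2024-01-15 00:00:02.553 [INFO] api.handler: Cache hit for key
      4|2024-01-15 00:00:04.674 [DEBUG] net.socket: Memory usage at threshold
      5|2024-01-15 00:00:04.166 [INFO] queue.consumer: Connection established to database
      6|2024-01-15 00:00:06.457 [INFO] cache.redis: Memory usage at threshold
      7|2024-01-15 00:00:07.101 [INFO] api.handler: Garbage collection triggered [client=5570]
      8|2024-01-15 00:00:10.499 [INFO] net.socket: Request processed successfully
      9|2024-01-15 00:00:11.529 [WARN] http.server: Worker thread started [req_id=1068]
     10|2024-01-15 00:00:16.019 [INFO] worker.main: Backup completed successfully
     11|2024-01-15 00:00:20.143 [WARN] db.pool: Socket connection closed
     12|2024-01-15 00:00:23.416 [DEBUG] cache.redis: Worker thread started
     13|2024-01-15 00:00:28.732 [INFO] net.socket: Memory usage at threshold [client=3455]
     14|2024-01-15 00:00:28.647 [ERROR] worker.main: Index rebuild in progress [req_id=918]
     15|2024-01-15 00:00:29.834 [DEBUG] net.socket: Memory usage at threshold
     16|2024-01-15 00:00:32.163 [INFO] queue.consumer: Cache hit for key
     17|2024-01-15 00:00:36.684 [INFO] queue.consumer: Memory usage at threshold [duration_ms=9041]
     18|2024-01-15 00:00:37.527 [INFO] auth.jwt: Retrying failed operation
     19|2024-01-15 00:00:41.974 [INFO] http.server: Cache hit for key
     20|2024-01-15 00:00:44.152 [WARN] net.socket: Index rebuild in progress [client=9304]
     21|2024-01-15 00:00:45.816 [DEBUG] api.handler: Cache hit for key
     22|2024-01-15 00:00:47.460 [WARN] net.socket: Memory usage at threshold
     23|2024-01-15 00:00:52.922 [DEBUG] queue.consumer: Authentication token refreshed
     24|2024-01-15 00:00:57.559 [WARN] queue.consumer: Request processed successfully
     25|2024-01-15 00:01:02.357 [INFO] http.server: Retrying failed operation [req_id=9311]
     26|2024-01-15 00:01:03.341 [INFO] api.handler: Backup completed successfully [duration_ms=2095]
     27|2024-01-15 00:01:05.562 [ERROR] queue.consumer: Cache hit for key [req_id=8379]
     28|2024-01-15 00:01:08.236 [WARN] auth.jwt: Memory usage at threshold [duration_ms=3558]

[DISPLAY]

                                    
━━━━━━━━━━━━━━━━━━━━━━━━━━━━━━━━━━━━
ileViewer                           
────────────────────────────────────
24-01-15 00:00:01.515 [INFO] cache.▲
24-01-15 00:00:01.740 [INFO] worker█
24-01-15 00:00:02.553 [INFO] api.ha░
24-01-15 00:00:04.674 [DEBUG] net.s░
24-01-15 00:00:04.166 [INFO] queue.░
24-01-15 00:00:06.457 [INFO] cache.░
24-01-15 00:00:07.101 [INFO] api.ha░
24-01-15 00:00:10.499 [INFO] net.so░
24-01-15 00:00:11.529 [WARN] http.s░
24-01-15 00:00:16.019 [INFO] worker░
24-01-15 00:00:20.143 [WARN] db.poo░
24-01-15 00:00:23.416 [DEBUG] cache░
24-01-15 00:00:28.732 [INFO] net.so░
24-01-15 00:00:28.647 [ERROR] worke░
24-01-15 00:00:29.834 [DEBUG] net.s▼


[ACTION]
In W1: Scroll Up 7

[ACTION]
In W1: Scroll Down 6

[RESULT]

                                    
━━━━━━━━━━━━━━━━━━━━━━━━━━━━━━━━━━━━
ileViewer                           
────────────────────────────────────
24-01-15 00:00:07.101 [INFO] api.ha▲
24-01-15 00:00:10.499 [INFO] net.so░
24-01-15 00:00:11.529 [WARN] http.s░
24-01-15 00:00:16.019 [INFO] worker░
24-01-15 00:00:20.143 [WARN] db.poo░
24-01-15 00:00:23.416 [DEBUG] cache░
24-01-15 00:00:28.732 [INFO] net.so░
24-01-15 00:00:28.647 [ERROR] worke█
24-01-15 00:00:29.834 [DEBUG] net.s░
24-01-15 00:00:32.163 [INFO] queue.░
24-01-15 00:00:36.684 [INFO] queue.░
24-01-15 00:00:37.527 [INFO] auth.j░
24-01-15 00:00:41.974 [INFO] http.s░
24-01-15 00:00:44.152 [WARN] net.so░
24-01-15 00:00:45.816 [DEBUG] api.h▼


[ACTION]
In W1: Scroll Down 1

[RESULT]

                                    
━━━━━━━━━━━━━━━━━━━━━━━━━━━━━━━━━━━━
ileViewer                           
────────────────────────────────────
24-01-15 00:00:10.499 [INFO] net.so▲
24-01-15 00:00:11.529 [WARN] http.s░
24-01-15 00:00:16.019 [INFO] worker░
24-01-15 00:00:20.143 [WARN] db.poo░
24-01-15 00:00:23.416 [DEBUG] cache░
24-01-15 00:00:28.732 [INFO] net.so░
24-01-15 00:00:28.647 [ERROR] worke░
24-01-15 00:00:29.834 [DEBUG] net.s░
24-01-15 00:00:32.163 [INFO] queue.█
24-01-15 00:00:36.684 [INFO] queue.░
24-01-15 00:00:37.527 [INFO] auth.j░
24-01-15 00:00:41.974 [INFO] http.s░
24-01-15 00:00:44.152 [WARN] net.so░
24-01-15 00:00:45.816 [DEBUG] api.h░
24-01-15 00:00:47.460 [WARN] net.so▼


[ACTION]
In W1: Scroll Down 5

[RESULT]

                                    
━━━━━━━━━━━━━━━━━━━━━━━━━━━━━━━━━━━━
ileViewer                           
────────────────────────────────────
24-01-15 00:00:28.732 [INFO] net.so▲
24-01-15 00:00:28.647 [ERROR] worke░
24-01-15 00:00:29.834 [DEBUG] net.s░
24-01-15 00:00:32.163 [INFO] queue.░
24-01-15 00:00:36.684 [INFO] queue.░
24-01-15 00:00:37.527 [INFO] auth.j░
24-01-15 00:00:41.974 [INFO] http.s░
24-01-15 00:00:44.152 [WARN] net.so░
24-01-15 00:00:45.816 [DEBUG] api.h░
24-01-15 00:00:47.460 [WARN] net.so░
24-01-15 00:00:52.922 [DEBUG] queue░
24-01-15 00:00:57.559 [WARN] queue.░
24-01-15 00:01:02.357 [INFO] http.s░
24-01-15 00:01:03.341 [INFO] api.ha█
24-01-15 00:01:05.562 [ERROR] queue▼


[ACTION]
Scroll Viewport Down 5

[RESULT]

24-01-15 00:00:28.647 [ERROR] worke░
24-01-15 00:00:29.834 [DEBUG] net.s░
24-01-15 00:00:32.163 [INFO] queue.░
24-01-15 00:00:36.684 [INFO] queue.░
24-01-15 00:00:37.527 [INFO] auth.j░
24-01-15 00:00:41.974 [INFO] http.s░
24-01-15 00:00:44.152 [WARN] net.so░
24-01-15 00:00:45.816 [DEBUG] api.h░
24-01-15 00:00:47.460 [WARN] net.so░
24-01-15 00:00:52.922 [DEBUG] queue░
24-01-15 00:00:57.559 [WARN] queue.░
24-01-15 00:01:02.357 [INFO] http.s░
24-01-15 00:01:03.341 [INFO] api.ha█
24-01-15 00:01:05.562 [ERROR] queue▼
━━━━━━━━━━━━━━━━━━━━━━━━━━━━━━━━━━━━
                              ┃     
                              ┃     
━━━━━━━━━━━━━━━━━━━━━━━━━━━━━━┛     
                                    


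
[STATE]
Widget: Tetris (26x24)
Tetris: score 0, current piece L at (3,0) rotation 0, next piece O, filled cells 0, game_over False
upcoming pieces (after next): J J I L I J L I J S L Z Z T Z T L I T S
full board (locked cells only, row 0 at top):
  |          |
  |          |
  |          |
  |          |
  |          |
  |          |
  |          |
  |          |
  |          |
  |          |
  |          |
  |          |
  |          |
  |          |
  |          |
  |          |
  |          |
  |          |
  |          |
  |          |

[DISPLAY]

     ▒    │Next:          
   ▒▒▒    │▓▓             
          │▓▓             
          │               
          │               
          │               
          │Score:         
          │0              
          │               
          │               
          │               
          │               
          │               
          │               
          │               
          │               
          │               
          │               
          │               
          │               
          │               
          │               
          │               
          │               


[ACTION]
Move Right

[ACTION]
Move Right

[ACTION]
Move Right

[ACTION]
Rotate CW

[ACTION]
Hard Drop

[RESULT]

    ▓▓    │Next:          
    ▓▓    │█              
          │███            
          │               
          │               
          │               
          │Score:         
          │0              
          │               
          │               
          │               
          │               
          │               
          │               
          │               
          │               
          │               
      ▒   │               
      ▒   │               
      ▒▒  │               
          │               
          │               
          │               
          │               


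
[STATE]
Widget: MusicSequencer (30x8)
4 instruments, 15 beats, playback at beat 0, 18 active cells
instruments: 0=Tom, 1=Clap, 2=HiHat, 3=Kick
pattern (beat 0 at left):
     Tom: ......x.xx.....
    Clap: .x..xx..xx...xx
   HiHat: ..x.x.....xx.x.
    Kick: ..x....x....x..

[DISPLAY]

      ▼12345678901234         
   Tom······█·██·····         
  Clap·█··██··██···██         
 HiHat··█·█·····██·█·         
  Kick··█····█····█··         
                              
                              
                              


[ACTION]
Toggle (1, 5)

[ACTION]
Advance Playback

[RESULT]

      0▼2345678901234         
   Tom······█·██·····         
  Clap·█··█···██···██         
 HiHat··█·█·····██·█·         
  Kick··█····█····█··         
                              
                              
                              


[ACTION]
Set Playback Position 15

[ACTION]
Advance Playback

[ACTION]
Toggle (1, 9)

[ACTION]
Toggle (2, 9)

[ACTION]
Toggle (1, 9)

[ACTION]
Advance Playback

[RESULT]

      01▼345678901234         
   Tom······█·██·····         
  Clap·█··█···██···██         
 HiHat··█·█····███·█·         
  Kick··█····█····█··         
                              
                              
                              


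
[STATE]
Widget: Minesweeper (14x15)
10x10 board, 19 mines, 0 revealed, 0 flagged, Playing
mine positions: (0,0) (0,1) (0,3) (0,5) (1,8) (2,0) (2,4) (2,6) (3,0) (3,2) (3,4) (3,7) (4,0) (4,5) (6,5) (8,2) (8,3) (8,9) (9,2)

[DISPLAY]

■■■■■■■■■■    
■■■■■■■■■■    
■■■■■■■■■■    
■■■■■■■■■■    
■■■■■■■■■■    
■■■■■■■■■■    
■■■■■■■■■■    
■■■■■■■■■■    
■■■■■■■■■■    
■■■■■■■■■■    
              
              
              
              
              


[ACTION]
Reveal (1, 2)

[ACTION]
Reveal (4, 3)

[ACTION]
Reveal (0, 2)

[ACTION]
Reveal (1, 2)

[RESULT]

■■2■■■■■■■    
■■2■■■■■■■    
■■■■■■■■■■    
■■■■■■■■■■    
■■■2■■■■■■    
■■■■■■■■■■    
■■■■■■■■■■    
■■■■■■■■■■    
■■■■■■■■■■    
■■■■■■■■■■    
              
              
              
              
              


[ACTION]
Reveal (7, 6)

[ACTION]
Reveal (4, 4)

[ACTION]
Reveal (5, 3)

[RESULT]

■■2■■■■■■■    
■■2■■■■■■■    
■■■■■■■■■■    
■■■■■■■■■■    
■3122■■■■■    
11  2■■■■■    
    1■■■■■    
 1222■1■■■    
 2■■■■■■■■    
 2■■■■■■■■    
              
              
              
              
              


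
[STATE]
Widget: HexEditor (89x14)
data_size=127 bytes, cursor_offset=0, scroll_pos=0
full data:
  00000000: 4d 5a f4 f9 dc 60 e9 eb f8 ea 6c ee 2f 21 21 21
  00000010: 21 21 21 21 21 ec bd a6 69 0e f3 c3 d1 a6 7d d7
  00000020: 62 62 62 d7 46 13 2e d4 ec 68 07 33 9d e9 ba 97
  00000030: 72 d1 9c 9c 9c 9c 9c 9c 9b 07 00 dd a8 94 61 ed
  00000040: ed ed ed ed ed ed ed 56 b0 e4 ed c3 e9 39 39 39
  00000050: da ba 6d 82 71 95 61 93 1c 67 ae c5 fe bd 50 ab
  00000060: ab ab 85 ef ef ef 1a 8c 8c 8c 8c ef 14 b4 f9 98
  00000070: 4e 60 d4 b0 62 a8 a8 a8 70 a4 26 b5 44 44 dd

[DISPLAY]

00000000  4D 5a f4 f9 dc 60 e9 eb  f8 ea 6c ee 2f 21 21 21  |MZ...`....l./!!!|           
00000010  21 21 21 21 21 ec bd a6  69 0e f3 c3 d1 a6 7d d7  |!!!!!...i.....}.|           
00000020  62 62 62 d7 46 13 2e d4  ec 68 07 33 9d e9 ba 97  |bbb.F....h.3....|           
00000030  72 d1 9c 9c 9c 9c 9c 9c  9b 07 00 dd a8 94 61 ed  |r.............a.|           
00000040  ed ed ed ed ed ed ed 56  b0 e4 ed c3 e9 39 39 39  |.......V.....999|           
00000050  da ba 6d 82 71 95 61 93  1c 67 ae c5 fe bd 50 ab  |..m.q.a..g....P.|           
00000060  ab ab 85 ef ef ef 1a 8c  8c 8c 8c ef 14 b4 f9 98  |................|           
00000070  4e 60 d4 b0 62 a8 a8 a8  70 a4 26 b5 44 44 dd     |N`..b...p.&.DD. |           
                                                                                         
                                                                                         
                                                                                         
                                                                                         
                                                                                         
                                                                                         


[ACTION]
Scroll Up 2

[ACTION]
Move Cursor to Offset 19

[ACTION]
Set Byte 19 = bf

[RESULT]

00000000  4d 5a f4 f9 dc 60 e9 eb  f8 ea 6c ee 2f 21 21 21  |MZ...`....l./!!!|           
00000010  21 21 21 BF 21 ec bd a6  69 0e f3 c3 d1 a6 7d d7  |!!!.!...i.....}.|           
00000020  62 62 62 d7 46 13 2e d4  ec 68 07 33 9d e9 ba 97  |bbb.F....h.3....|           
00000030  72 d1 9c 9c 9c 9c 9c 9c  9b 07 00 dd a8 94 61 ed  |r.............a.|           
00000040  ed ed ed ed ed ed ed 56  b0 e4 ed c3 e9 39 39 39  |.......V.....999|           
00000050  da ba 6d 82 71 95 61 93  1c 67 ae c5 fe bd 50 ab  |..m.q.a..g....P.|           
00000060  ab ab 85 ef ef ef 1a 8c  8c 8c 8c ef 14 b4 f9 98  |................|           
00000070  4e 60 d4 b0 62 a8 a8 a8  70 a4 26 b5 44 44 dd     |N`..b...p.&.DD. |           
                                                                                         
                                                                                         
                                                                                         
                                                                                         
                                                                                         
                                                                                         


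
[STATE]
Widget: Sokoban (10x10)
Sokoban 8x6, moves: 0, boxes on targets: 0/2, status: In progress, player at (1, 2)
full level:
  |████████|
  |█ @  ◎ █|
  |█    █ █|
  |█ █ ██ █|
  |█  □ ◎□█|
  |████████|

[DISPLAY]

████████  
█ @  ◎ █  
█    █ █  
█ █ ██ █  
█  □ ◎□█  
████████  
Moves: 0  
          
          
          


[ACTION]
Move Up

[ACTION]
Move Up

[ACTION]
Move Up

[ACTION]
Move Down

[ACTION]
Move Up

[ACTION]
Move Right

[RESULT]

████████  
█  @ ◎ █  
█    █ █  
█ █ ██ █  
█  □ ◎□█  
████████  
Moves: 3  
          
          
          


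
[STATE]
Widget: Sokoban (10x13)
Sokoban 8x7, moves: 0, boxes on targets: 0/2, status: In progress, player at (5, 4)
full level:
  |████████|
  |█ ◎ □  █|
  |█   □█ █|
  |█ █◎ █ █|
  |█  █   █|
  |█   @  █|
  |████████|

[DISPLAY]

████████  
█ ◎ □  █  
█   □█ █  
█ █◎ █ █  
█  █   █  
█   @  █  
████████  
Moves: 0  
          
          
          
          
          


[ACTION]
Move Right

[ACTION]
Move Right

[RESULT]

████████  
█ ◎ □  █  
█   □█ █  
█ █◎ █ █  
█  █   █  
█     @█  
████████  
Moves: 2  
          
          
          
          
          


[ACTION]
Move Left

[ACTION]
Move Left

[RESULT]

████████  
█ ◎ □  █  
█   □█ █  
█ █◎ █ █  
█  █   █  
█   @  █  
████████  
Moves: 4  
          
          
          
          
          


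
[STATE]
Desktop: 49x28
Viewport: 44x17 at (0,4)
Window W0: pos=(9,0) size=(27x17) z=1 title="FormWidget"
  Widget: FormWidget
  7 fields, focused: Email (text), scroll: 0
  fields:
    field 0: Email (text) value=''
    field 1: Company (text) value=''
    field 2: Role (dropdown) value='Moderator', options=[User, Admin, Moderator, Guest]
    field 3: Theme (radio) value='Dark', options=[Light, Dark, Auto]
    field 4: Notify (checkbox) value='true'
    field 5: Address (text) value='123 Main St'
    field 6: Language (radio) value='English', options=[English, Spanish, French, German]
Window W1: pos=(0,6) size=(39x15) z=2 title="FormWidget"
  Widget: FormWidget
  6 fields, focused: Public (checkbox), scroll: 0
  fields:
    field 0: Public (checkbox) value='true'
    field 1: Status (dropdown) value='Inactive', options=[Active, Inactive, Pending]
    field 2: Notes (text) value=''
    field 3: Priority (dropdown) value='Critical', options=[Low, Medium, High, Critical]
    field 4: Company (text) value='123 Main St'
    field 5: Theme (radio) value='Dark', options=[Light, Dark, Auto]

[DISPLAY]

         ┃  Company:    [         ]┃        
         ┃  Role:       [Moderato▼]┃        
┏━━━━━━━━━━━━━━━━━━━━━━━━━━━━━━━━━━━━━┓     
┃ FormWidget                          ┃     
┠─────────────────────────────────────┨     
┃> Public:     [x]                    ┃     
┃  Status:     [Inactive            ▼]┃     
┃  Notes:      [                     ]┃     
┃  Priority:   [Critical            ▼]┃     
┃  Company:    [123 Main St          ]┃     
┃  Theme:      ( ) Light  (●) Dark  ( ┃     
┃                                     ┃     
┃                                     ┃     
┃                                     ┃     
┃                                     ┃     
┃                                     ┃     
┗━━━━━━━━━━━━━━━━━━━━━━━━━━━━━━━━━━━━━┛     


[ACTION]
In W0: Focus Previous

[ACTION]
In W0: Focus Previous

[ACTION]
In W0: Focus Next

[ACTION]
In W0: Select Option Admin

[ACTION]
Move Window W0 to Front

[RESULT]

         ┃  Company:    [         ]┃        
         ┃  Role:       [Moderato▼]┃        
┏━━━━━━━━┃  Theme:      ( ) Light  ┃━━┓     
┃ FormWid┃  Notify:     [x]        ┃  ┃     
┠────────┃  Address:    [123 Main ]┃──┨     
┃> Public┃> Language:   (●) English┃  ┃     
┃  Status┃                         ┃▼]┃     
┃  Notes:┃                         ┃ ]┃     
┃  Priori┃                         ┃▼]┃     
┃  Compan┃                         ┃ ]┃     
┃  Theme:┃                         ┃( ┃     
┃        ┃                         ┃  ┃     
┃        ┗━━━━━━━━━━━━━━━━━━━━━━━━━┛  ┃     
┃                                     ┃     
┃                                     ┃     
┃                                     ┃     
┗━━━━━━━━━━━━━━━━━━━━━━━━━━━━━━━━━━━━━┛     
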